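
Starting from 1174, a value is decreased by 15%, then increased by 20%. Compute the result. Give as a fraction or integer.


Start: 1174
Step 1: decrease by 15% => multiply by 85/100
  1174 * 85/100 = 9979/10
Step 2: increase by 20% => multiply by 120/100
  9979/10 * 120/100 = 29937/25
Final value = 29937/25

29937/25


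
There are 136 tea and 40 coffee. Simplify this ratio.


Find GCD(136, 40)
GCD = 8
Divide both by 8: 136/8 = 17, 40/8 = 5
Simplified ratio = 17:5

17:5


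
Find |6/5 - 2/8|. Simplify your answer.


Simplify: 6/5 = 6/5 and 2/8 = 1/4
Find common denominator: LCD = 20
Convert: 24/20 and 5/20
Difference = |24 - 5|/20 = 19/20
Simplified = 19/20

19/20


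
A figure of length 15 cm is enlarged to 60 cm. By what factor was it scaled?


Original length = 15 cm
Scaled length = 60 cm
Scale factor = 60 / 15
= 4

4


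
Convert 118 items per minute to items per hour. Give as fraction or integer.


Converting from per minute to per hour
Rate = 118 items per minute
Multiply by 60: 118 * 60
= 7080 items per hour

7080


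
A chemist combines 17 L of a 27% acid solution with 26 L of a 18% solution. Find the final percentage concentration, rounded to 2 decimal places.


Solute in mixture 1 = 27% of 17 L = 17*27/100 = 459/100 L
Solute in mixture 2 = 18% of 26 L = 26*18/100 = 117/25 L
Total solute = 459/100 + 117/25 = 927/100 L
Total volume = 17 + 26 = 43 L
Final concentration = 927/100/43 * 100 = 21.56%

21.56


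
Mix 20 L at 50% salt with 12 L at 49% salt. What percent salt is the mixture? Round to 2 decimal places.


Solute in mixture 1 = 50% of 20 L = 20*50/100 = 10 L
Solute in mixture 2 = 49% of 12 L = 12*49/100 = 147/25 L
Total solute = 10 + 147/25 = 397/25 L
Total volume = 20 + 12 = 32 L
Final concentration = 397/25/32 * 100 = 49.63%

49.63


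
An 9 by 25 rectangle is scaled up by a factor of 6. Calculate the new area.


Original dimensions: 9 x 25
Enlargement factor = 6
New width = 9 * 6 = 54
New height = 25 * 6 = 150
New area = 54 * 150 = 8100

8100


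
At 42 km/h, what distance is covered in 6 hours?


Using distance = speed * time
Speed = 42 km/h
Time = 6 hours
Distance = 42 * 6
= 252 km

252


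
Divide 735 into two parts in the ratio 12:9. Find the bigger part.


Total parts = 12 + 9 = 21
Value per part = 735 / 21 = 35
First share = 12 * 35 = 420
Second share = 9 * 35 = 315
Larger share = 420

420


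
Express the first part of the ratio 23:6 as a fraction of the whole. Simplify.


Total parts = 23 + 6 = 29
First part fraction = 23/29
Simplify: 23/29 = 23/29

23/29


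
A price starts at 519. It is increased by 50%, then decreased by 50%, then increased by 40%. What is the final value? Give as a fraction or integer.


Start: 519
Step 1: increase by 50% => multiply by 150/100
  519 * 150/100 = 1557/2
Step 2: decrease by 50% => multiply by 50/100
  1557/2 * 50/100 = 1557/4
Step 3: increase by 40% => multiply by 140/100
  1557/4 * 140/100 = 10899/20
Final value = 10899/20

10899/20


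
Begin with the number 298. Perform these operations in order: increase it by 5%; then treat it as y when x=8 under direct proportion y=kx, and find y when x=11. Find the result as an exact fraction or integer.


Start with 298.
Step 1: Increase by 5%: 298 * 105/100 = 3129/10
Step 2: Direct prop: k = (3129/10)/8; new y = k*11 = 3129/10*11/8 = 34419/80
Final result = 34419/80

34419/80


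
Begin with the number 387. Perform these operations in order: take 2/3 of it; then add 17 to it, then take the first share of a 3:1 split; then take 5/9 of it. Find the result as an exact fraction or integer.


Start with 387.
Step 1: Take 2/3: 387 * 2/3 = 258
Step 2: Add 17: 258+17=275; split 3:1 first = 275*3/4 = 825/4
Step 3: Take 5/9: 825/4 * 5/9 = 1375/12
Final result = 1375/12

1375/12


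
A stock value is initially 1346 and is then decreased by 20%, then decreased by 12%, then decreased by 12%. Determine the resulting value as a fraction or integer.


Start: 1346
Step 1: decrease by 20% => multiply by 80/100
  1346 * 80/100 = 5384/5
Step 2: decrease by 12% => multiply by 88/100
  5384/5 * 88/100 = 118448/125
Step 3: decrease by 12% => multiply by 88/100
  118448/125 * 88/100 = 2605856/3125
Final value = 2605856/3125

2605856/3125


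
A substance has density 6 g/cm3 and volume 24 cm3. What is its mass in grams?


Using mass = density * volume
Density = 6 g/cm3
Volume = 24 cm3
Mass = 6 * 24
= 144 g

144


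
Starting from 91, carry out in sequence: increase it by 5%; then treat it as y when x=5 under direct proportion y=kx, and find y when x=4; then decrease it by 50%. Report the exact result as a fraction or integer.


Start with 91.
Step 1: Increase by 5%: 91 * 105/100 = 1911/20
Step 2: Direct prop: k = (1911/20)/5; new y = k*4 = 1911/20*4/5 = 1911/25
Step 3: Decrease by 50%: 1911/25 * 50/100 = 1911/50
Final result = 1911/50

1911/50


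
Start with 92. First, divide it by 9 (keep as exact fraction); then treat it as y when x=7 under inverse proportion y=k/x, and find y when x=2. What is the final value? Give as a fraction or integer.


Start with 92.
Step 1: Divide by 9: 92 / 9 = 92/9
Step 2: Inverse prop: k = (92/9)*7; new y = k/2 = 92/9*7/2 = 322/9
Final result = 322/9

322/9


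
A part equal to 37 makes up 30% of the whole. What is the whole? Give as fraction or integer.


Given: 37 is 30% of the whole
Set up: 37 = 30/100 * whole
whole = 37 * 100 / 30
whole = 3700 / 30
whole = 370/3

370/3


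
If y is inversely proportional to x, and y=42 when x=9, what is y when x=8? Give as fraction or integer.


Inverse proportion: y = k/x
Find k: k = 9 * 42 = 378
Compute y at x=8: y = 378/8
y = 189/4

189/4


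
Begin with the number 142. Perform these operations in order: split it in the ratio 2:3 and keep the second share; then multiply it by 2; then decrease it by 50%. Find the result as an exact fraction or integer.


Start with 142.
Step 1: Split 2:3, second share = 142 * 3/5 = 426/5
Step 2: Multiply by 2: 426/5 * 2 = 852/5
Step 3: Decrease by 50%: 852/5 * 50/100 = 426/5
Final result = 426/5

426/5


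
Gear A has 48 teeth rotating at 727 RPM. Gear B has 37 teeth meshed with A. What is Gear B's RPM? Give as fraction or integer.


Gear ratio: teeth_A * RPM_A = teeth_B * RPM_B
48 * 727 = 37 * RPM_B
34896 = 37 * RPM_B
RPM_B = 34896 / 37
RPM_B = 34896/37

34896/37


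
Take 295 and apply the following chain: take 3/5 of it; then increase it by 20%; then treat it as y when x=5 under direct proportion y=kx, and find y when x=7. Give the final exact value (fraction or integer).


Start with 295.
Step 1: Take 3/5: 295 * 3/5 = 177
Step 2: Increase by 20%: 177 * 120/100 = 1062/5
Step 3: Direct prop: k = (1062/5)/5; new y = k*7 = 1062/5*7/5 = 7434/25
Final result = 7434/25

7434/25


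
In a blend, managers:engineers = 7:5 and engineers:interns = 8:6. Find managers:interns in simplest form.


Given a:b = 7:5 and b:c = 8:6
Make b consistent. Multiply first ratio by 8: a:b = 56:40
Multiply second ratio by 5: b:c = 40:30
Now b = 40 in both, so a:b:c = 56:40:30
Therefore a:c = 56:30
Simplify by GCD: a:c = 28:15

28:15


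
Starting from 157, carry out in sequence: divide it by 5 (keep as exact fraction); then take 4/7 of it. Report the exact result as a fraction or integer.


Start with 157.
Step 1: Divide by 5: 157 / 5 = 157/5
Step 2: Take 4/7: 157/5 * 4/7 = 628/35
Final result = 628/35

628/35


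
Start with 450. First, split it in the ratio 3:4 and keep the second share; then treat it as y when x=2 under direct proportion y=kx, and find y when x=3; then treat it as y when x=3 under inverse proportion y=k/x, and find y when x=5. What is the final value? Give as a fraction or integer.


Start with 450.
Step 1: Split 3:4, second share = 450 * 4/7 = 1800/7
Step 2: Direct prop: k = (1800/7)/2; new y = k*3 = 1800/7*3/2 = 2700/7
Step 3: Inverse prop: k = (2700/7)*3; new y = k/5 = 2700/7*3/5 = 1620/7
Final result = 1620/7

1620/7


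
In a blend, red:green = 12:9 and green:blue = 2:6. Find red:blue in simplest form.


Given a:b = 12:9 and b:c = 2:6
Make b consistent. Multiply first ratio by 2: a:b = 24:18
Multiply second ratio by 9: b:c = 18:54
Now b = 18 in both, so a:b:c = 24:18:54
Therefore a:c = 24:54
Simplify by GCD: a:c = 4:9

4:9


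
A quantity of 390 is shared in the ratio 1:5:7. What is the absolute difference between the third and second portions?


Total parts = 1 + 5 + 7 = 13
Value per part = 390 / 13 = 30
Shares: 1*30=30, 5*30=150, 7*30=210
Third share = 210, second share = 150
Difference = |210 - 150| = 60

60


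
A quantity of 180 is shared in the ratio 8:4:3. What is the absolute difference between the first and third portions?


Total parts = 8 + 4 + 3 = 15
Value per part = 180 / 15 = 12
Shares: 8*12=96, 4*12=48, 3*12=36
First share = 96, third share = 36
Difference = |96 - 36| = 60

60


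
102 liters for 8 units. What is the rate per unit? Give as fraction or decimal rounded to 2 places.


Total liters = 102
Number of units = 8
Unit rate = 102 / 8
= 12.75 liters per unit

12.75


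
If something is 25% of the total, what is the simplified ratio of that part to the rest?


Part = 25%, Remainder = 75%
Ratio = 25:75
GCD(25, 75) = 25
Simplify: 1:3 = 1:3

1:3


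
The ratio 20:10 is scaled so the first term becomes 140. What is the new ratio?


Original ratio: 20:10
First term target: 140
Scale factor = 140 / 20 = 7
Multiply second term: 10 * 7 = 70
Equivalent ratio = 140:70

140:70


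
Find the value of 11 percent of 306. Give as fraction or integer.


Compute 11% of 306
Convert percentage: 11% = 11/100
Multiply: 306 * 11/100
= 3366/100
= 1683/50

1683/50


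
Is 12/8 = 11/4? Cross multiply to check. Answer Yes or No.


Cross multiply to check 12/8 = 11/4
Left cross product: 12 * 4 = 48
Right cross product: 8 * 11 = 88
48 != 88
Not equal, so proportions differ => No

No


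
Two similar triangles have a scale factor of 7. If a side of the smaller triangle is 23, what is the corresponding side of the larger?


Similar triangles have proportional sides
Scale factor = 7
Smaller side = 23
Corresponding larger side = 23 * 7
= 161

161


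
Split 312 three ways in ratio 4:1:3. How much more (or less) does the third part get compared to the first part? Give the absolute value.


Total parts = 4 + 1 + 3 = 8
Value per part = 312 / 8 = 39
Shares: 4*39=156, 1*39=39, 3*39=117
Third share = 117, first share = 156
Difference = |117 - 156| = 39

39


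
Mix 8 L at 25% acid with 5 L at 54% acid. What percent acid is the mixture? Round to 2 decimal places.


Solute in mixture 1 = 25% of 8 L = 8*25/100 = 2 L
Solute in mixture 2 = 54% of 5 L = 5*54/100 = 27/10 L
Total solute = 2 + 27/10 = 47/10 L
Total volume = 8 + 5 = 13 L
Final concentration = 47/10/13 * 100 = 36.15%

36.15


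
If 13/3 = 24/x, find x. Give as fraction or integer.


Setting up: 13/3 = 24/x
Cross multiply: 13 * x = 3 * 24
13x = 72
x = 72/13
x = 72/13

72/13


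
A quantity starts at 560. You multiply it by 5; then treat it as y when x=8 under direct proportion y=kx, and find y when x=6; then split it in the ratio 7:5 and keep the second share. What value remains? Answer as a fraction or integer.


Start with 560.
Step 1: Multiply by 5: 560 * 5 = 2800
Step 2: Direct prop: k = (2800)/8; new y = k*6 = 2800*6/8 = 2100
Step 3: Split 7:5, second share = 2100 * 5/12 = 875
Final result = 875

875


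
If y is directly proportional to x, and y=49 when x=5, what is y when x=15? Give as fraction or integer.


Direct proportion: y = kx
Find k: k = 49/5 = 49/5
Compute y at x=15: y = 49/5 * 15
y = 147

147


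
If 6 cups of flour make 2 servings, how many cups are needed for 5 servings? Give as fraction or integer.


Original: 6 cups for 2 servings
Target servings = 5
Scaling factor = 5/2
New amount = 6 * 5/2
= 30/2
= 15 cups

15


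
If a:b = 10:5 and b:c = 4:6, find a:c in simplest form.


Given a:b = 10:5 and b:c = 4:6
Make b consistent. Multiply first ratio by 4: a:b = 40:20
Multiply second ratio by 5: b:c = 20:30
Now b = 20 in both, so a:b:c = 40:20:30
Therefore a:c = 40:30
Simplify by GCD: a:c = 4:3

4:3


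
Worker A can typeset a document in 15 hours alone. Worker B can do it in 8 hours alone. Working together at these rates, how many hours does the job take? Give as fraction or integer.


Rate of A = 1/15 job per hour
Rate of B = 1/8 job per hour
Combined rate = 1/15 + 1/8
Find common denominator: (8 + 15)/(15*8) = 23/120
Combined rate = 23/120 job per hour
Time together = 1 / (23/120) = 120/23 hours

120/23


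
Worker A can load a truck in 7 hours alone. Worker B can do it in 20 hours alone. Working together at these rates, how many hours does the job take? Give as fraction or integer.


Rate of A = 1/7 job per hour
Rate of B = 1/20 job per hour
Combined rate = 1/7 + 1/20
Find common denominator: (20 + 7)/(7*20) = 27/140
Combined rate = 27/140 job per hour
Time together = 1 / (27/140) = 140/27 hours

140/27


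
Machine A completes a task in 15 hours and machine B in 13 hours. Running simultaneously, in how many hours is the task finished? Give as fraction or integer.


Rate of A = 1/15 job per hour
Rate of B = 1/13 job per hour
Combined rate = 1/15 + 1/13
Find common denominator: (13 + 15)/(15*13) = 28/195
Combined rate = 28/195 job per hour
Time together = 1 / (28/195) = 195/28 hours

195/28


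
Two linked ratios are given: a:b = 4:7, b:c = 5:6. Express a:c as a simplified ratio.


Given a:b = 4:7 and b:c = 5:6
Make b consistent. Multiply first ratio by 5: a:b = 20:35
Multiply second ratio by 7: b:c = 35:42
Now b = 35 in both, so a:b:c = 20:35:42
Therefore a:c = 20:42
Simplify by GCD: a:c = 10:21

10:21


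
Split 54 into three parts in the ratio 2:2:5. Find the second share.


Ratio = 2:2:5
Total parts = 2 + 2 + 5 = 9
Value per part = 54 / 9 = 6
First share = 2 * 6 = 12
Middle share = 2 * 6 = 12
Third share = 5 * 6 = 30

12


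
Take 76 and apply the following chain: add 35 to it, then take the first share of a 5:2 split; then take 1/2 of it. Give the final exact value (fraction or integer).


Start with 76.
Step 1: Add 35: 76+35=111; split 5:2 first = 111*5/7 = 555/7
Step 2: Take 1/2: 555/7 * 1/2 = 555/14
Final result = 555/14

555/14


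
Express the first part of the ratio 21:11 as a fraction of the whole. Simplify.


Total parts = 21 + 11 = 32
First part fraction = 21/32
Simplify: 21/32 = 21/32

21/32


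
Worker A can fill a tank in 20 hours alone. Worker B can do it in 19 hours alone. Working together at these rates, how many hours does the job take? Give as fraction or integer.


Rate of A = 1/20 job per hour
Rate of B = 1/19 job per hour
Combined rate = 1/20 + 1/19
Find common denominator: (19 + 20)/(20*19) = 39/380
Combined rate = 39/380 job per hour
Time together = 1 / (39/380) = 380/39 hours

380/39


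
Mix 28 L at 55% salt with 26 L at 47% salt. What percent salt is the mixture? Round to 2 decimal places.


Solute in mixture 1 = 55% of 28 L = 28*55/100 = 77/5 L
Solute in mixture 2 = 47% of 26 L = 26*47/100 = 611/50 L
Total solute = 77/5 + 611/50 = 1381/50 L
Total volume = 28 + 26 = 54 L
Final concentration = 1381/50/54 * 100 = 51.15%

51.15


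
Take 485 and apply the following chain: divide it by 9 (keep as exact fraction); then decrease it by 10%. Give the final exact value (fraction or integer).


Start with 485.
Step 1: Divide by 9: 485 / 9 = 485/9
Step 2: Decrease by 10%: 485/9 * 90/100 = 97/2
Final result = 97/2

97/2


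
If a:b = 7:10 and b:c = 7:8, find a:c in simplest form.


Given a:b = 7:10 and b:c = 7:8
Make b consistent. Multiply first ratio by 7: a:b = 49:70
Multiply second ratio by 10: b:c = 70:80
Now b = 70 in both, so a:b:c = 49:70:80
Therefore a:c = 49:80
Simplify by GCD: a:c = 49:80

49:80


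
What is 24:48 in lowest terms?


Find GCD(24, 48)
GCD = 24
Divide both by 24: 24/24 = 1, 48/24 = 2
Simplified ratio = 1:2

1:2


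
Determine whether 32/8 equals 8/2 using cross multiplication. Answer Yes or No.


Cross multiply to check 32/8 = 8/2
Left cross product: 32 * 2 = 64
Right cross product: 8 * 8 = 64
64 = 64
Equal, so proportions match => Yes

Yes


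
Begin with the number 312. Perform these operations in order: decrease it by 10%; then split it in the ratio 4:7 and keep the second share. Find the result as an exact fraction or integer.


Start with 312.
Step 1: Decrease by 10%: 312 * 90/100 = 1404/5
Step 2: Split 4:7, second share = 1404/5 * 7/11 = 9828/55
Final result = 9828/55

9828/55


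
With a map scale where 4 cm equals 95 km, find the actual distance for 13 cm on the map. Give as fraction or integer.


Map scale: 4 cm = 95 km
Measured distance on map = 13 cm
Set up proportion: 13 * 95 / 4
= 1235 / 4
= 1235/4 km

1235/4


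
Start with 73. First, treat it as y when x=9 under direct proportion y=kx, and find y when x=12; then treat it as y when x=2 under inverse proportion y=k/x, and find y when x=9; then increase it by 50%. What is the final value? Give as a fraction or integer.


Start with 73.
Step 1: Direct prop: k = (73)/9; new y = k*12 = 73*12/9 = 292/3
Step 2: Inverse prop: k = (292/3)*2; new y = k/9 = 292/3*2/9 = 584/27
Step 3: Increase by 50%: 584/27 * 150/100 = 292/9
Final result = 292/9

292/9


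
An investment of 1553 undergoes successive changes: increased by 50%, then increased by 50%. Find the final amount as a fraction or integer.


Start: 1553
Step 1: increase by 50% => multiply by 150/100
  1553 * 150/100 = 4659/2
Step 2: increase by 50% => multiply by 150/100
  4659/2 * 150/100 = 13977/4
Final value = 13977/4

13977/4


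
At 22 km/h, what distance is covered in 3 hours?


Using distance = speed * time
Speed = 22 km/h
Time = 3 hours
Distance = 22 * 3
= 66 km

66


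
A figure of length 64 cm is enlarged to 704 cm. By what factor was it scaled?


Original length = 64 cm
Scaled length = 704 cm
Scale factor = 704 / 64
= 11

11


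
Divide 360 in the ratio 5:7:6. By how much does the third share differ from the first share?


Total parts = 5 + 7 + 6 = 18
Value per part = 360 / 18 = 20
Shares: 5*20=100, 7*20=140, 6*20=120
Third share = 120, first share = 100
Difference = |120 - 100| = 20

20


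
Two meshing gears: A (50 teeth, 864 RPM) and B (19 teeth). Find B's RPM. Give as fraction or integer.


Gear ratio: teeth_A * RPM_A = teeth_B * RPM_B
50 * 864 = 19 * RPM_B
43200 = 19 * RPM_B
RPM_B = 43200 / 19
RPM_B = 43200/19

43200/19


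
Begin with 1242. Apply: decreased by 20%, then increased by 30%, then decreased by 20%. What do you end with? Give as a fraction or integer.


Start: 1242
Step 1: decrease by 20% => multiply by 80/100
  1242 * 80/100 = 4968/5
Step 2: increase by 30% => multiply by 130/100
  4968/5 * 130/100 = 32292/25
Step 3: decrease by 20% => multiply by 80/100
  32292/25 * 80/100 = 129168/125
Final value = 129168/125

129168/125


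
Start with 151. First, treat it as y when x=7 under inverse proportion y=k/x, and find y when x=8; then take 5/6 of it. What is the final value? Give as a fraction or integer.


Start with 151.
Step 1: Inverse prop: k = (151)*7; new y = k/8 = 151*7/8 = 1057/8
Step 2: Take 5/6: 1057/8 * 5/6 = 5285/48
Final result = 5285/48

5285/48


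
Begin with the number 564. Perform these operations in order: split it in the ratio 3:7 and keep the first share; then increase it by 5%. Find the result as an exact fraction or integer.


Start with 564.
Step 1: Split 3:7, first share = 564 * 3/10 = 846/5
Step 2: Increase by 5%: 846/5 * 105/100 = 8883/50
Final result = 8883/50

8883/50


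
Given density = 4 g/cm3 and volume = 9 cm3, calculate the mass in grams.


Using mass = density * volume
Density = 4 g/cm3
Volume = 9 cm3
Mass = 4 * 9
= 36 g

36


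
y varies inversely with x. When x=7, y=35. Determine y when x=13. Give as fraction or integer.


Inverse proportion: y = k/x
Find k: k = 7 * 35 = 245
Compute y at x=13: y = 245/13
y = 245/13

245/13


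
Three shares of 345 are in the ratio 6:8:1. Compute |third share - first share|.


Total parts = 6 + 8 + 1 = 15
Value per part = 345 / 15 = 23
Shares: 6*23=138, 8*23=184, 1*23=23
Third share = 23, first share = 138
Difference = |23 - 138| = 115

115


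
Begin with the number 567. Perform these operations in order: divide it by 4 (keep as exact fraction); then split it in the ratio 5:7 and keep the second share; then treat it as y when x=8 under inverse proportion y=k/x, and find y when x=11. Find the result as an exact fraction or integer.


Start with 567.
Step 1: Divide by 4: 567 / 4 = 567/4
Step 2: Split 5:7, second share = 567/4 * 7/12 = 1323/16
Step 3: Inverse prop: k = (1323/16)*8; new y = k/11 = 1323/16*8/11 = 1323/22
Final result = 1323/22

1323/22


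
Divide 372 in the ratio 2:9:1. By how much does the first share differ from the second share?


Total parts = 2 + 9 + 1 = 12
Value per part = 372 / 12 = 31
Shares: 2*31=62, 9*31=279, 1*31=31
First share = 62, second share = 279
Difference = |62 - 279| = 217

217


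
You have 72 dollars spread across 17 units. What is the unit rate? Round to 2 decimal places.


Total dollars = 72
Number of units = 17
Unit rate = 72 / 17
= 4.24 dollars per unit

4.24


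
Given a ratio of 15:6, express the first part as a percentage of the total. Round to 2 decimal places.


Total parts = 15 + 6 = 21
First part fraction = 15/21
Percentage = (15/21) * 100
= 0.714286 * 100
= 71.43%

71.43


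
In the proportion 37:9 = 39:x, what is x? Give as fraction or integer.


Setting up: 37/9 = 39/x
Cross multiply: 37 * x = 9 * 39
37x = 351
x = 351/37
x = 351/37

351/37


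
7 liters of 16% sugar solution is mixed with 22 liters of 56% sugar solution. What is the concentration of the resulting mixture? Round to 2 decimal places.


Solute in mixture 1 = 16% of 7 L = 7*16/100 = 28/25 L
Solute in mixture 2 = 56% of 22 L = 22*56/100 = 308/25 L
Total solute = 28/25 + 308/25 = 336/25 L
Total volume = 7 + 22 = 29 L
Final concentration = 336/25/29 * 100 = 46.34%

46.34


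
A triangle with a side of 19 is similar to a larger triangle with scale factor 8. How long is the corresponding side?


Similar triangles have proportional sides
Scale factor = 8
Smaller side = 19
Corresponding larger side = 19 * 8
= 152

152


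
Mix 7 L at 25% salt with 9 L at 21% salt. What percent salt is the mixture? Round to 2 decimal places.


Solute in mixture 1 = 25% of 7 L = 7*25/100 = 7/4 L
Solute in mixture 2 = 21% of 9 L = 9*21/100 = 189/100 L
Total solute = 7/4 + 189/100 = 91/25 L
Total volume = 7 + 9 = 16 L
Final concentration = 91/25/16 * 100 = 22.75%

22.75


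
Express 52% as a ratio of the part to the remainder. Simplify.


Part = 52%, Remainder = 48%
Ratio = 52:48
GCD(52, 48) = 4
Simplify: 13:12 = 13:12

13:12


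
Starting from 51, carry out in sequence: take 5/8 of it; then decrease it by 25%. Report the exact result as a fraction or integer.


Start with 51.
Step 1: Take 5/8: 51 * 5/8 = 255/8
Step 2: Decrease by 25%: 255/8 * 75/100 = 765/32
Final result = 765/32

765/32


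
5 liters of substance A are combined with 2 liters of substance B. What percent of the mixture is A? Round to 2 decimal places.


Volume of A = 5 L
Volume of B = 2 L
Total volume = 5 + 2 = 7 L
Percentage of A = (5/7) * 100
= 71.43%

71.43


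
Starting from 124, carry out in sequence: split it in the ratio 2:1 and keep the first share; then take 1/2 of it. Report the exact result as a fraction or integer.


Start with 124.
Step 1: Split 2:1, first share = 124 * 2/3 = 248/3
Step 2: Take 1/2: 248/3 * 1/2 = 124/3
Final result = 124/3

124/3


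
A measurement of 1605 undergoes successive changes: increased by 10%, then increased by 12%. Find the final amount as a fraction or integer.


Start: 1605
Step 1: increase by 10% => multiply by 110/100
  1605 * 110/100 = 3531/2
Step 2: increase by 12% => multiply by 112/100
  3531/2 * 112/100 = 49434/25
Final value = 49434/25

49434/25


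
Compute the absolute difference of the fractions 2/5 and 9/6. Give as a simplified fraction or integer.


Simplify: 2/5 = 2/5 and 9/6 = 3/2
Find common denominator: LCD = 10
Convert: 4/10 and 15/10
Difference = |4 - 15|/10 = 11/10
Simplified = 11/10

11/10


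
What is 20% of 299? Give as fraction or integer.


Compute 20% of 299
Convert percentage: 20% = 20/100
Multiply: 299 * 20/100
= 5980/100
= 299/5

299/5


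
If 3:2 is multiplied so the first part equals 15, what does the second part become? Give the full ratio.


Original ratio: 3:2
First term target: 15
Scale factor = 15 / 3 = 5
Multiply second term: 2 * 5 = 10
Equivalent ratio = 15:10

15:10


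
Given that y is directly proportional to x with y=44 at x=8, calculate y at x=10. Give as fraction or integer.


Direct proportion: y = kx
Find k: k = 44/8 = 11/2
Compute y at x=10: y = 11/2 * 10
y = 55

55


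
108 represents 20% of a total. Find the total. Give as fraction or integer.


Given: 108 is 20% of the whole
Set up: 108 = 20/100 * whole
whole = 108 * 100 / 20
whole = 10800 / 20
whole = 540

540


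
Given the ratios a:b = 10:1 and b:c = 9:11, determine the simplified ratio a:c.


Given a:b = 10:1 and b:c = 9:11
Make b consistent. Multiply first ratio by 9: a:b = 90:9
Multiply second ratio by 1: b:c = 9:11
Now b = 9 in both, so a:b:c = 90:9:11
Therefore a:c = 90:11
Simplify by GCD: a:c = 90:11

90:11


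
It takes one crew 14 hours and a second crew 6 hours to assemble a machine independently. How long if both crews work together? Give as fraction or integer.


Rate of A = 1/14 job per hour
Rate of B = 1/6 job per hour
Combined rate = 1/14 + 1/6
Find common denominator: (6 + 14)/(14*6) = 20/84
Combined rate = 5/21 job per hour
Time together = 1 / (5/21) = 21/5 hours

21/5


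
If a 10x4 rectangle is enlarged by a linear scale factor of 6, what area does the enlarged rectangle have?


Original dimensions: 10 x 4
Enlargement factor = 6
New width = 10 * 6 = 60
New height = 4 * 6 = 24
New area = 60 * 24 = 1440

1440


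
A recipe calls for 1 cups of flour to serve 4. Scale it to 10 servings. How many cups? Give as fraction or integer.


Original: 1 cups for 4 servings
Target servings = 10
Scaling factor = 10/4
New amount = 1 * 10/4
= 10/4
= 5/2 cups

5/2


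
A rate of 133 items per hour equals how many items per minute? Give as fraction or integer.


Converting from per hour to per minute
Rate = 133 items per hour
Divide by 60: 133/60
= 133/60 items per minute

133/60


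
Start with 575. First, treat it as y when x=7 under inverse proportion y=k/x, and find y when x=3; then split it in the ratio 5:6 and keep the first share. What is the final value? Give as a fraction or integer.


Start with 575.
Step 1: Inverse prop: k = (575)*7; new y = k/3 = 575*7/3 = 4025/3
Step 2: Split 5:6, first share = 4025/3 * 5/11 = 20125/33
Final result = 20125/33

20125/33


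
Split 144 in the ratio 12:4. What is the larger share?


Total parts = 12 + 4 = 16
Value per part = 144 / 16 = 9
First share = 12 * 9 = 108
Second share = 4 * 9 = 36
Larger share = 108

108


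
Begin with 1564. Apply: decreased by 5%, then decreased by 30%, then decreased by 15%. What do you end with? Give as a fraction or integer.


Start: 1564
Step 1: decrease by 5% => multiply by 95/100
  1564 * 95/100 = 7429/5
Step 2: decrease by 30% => multiply by 70/100
  7429/5 * 70/100 = 52003/50
Step 3: decrease by 15% => multiply by 85/100
  52003/50 * 85/100 = 884051/1000
Final value = 884051/1000

884051/1000


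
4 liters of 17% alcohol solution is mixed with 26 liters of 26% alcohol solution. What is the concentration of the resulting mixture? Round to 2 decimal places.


Solute in mixture 1 = 17% of 4 L = 4*17/100 = 17/25 L
Solute in mixture 2 = 26% of 26 L = 26*26/100 = 169/25 L
Total solute = 17/25 + 169/25 = 186/25 L
Total volume = 4 + 26 = 30 L
Final concentration = 186/25/30 * 100 = 24.80%

24.80


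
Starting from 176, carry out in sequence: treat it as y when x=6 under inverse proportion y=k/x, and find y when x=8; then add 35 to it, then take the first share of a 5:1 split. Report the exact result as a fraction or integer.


Start with 176.
Step 1: Inverse prop: k = (176)*6; new y = k/8 = 176*6/8 = 132
Step 2: Add 35: 132+35=167; split 5:1 first = 167*5/6 = 835/6
Final result = 835/6

835/6


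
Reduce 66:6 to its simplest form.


Find GCD(66, 6)
GCD = 6
Divide both by 6: 66/6 = 11, 6/6 = 1
Simplified ratio = 11:1

11:1


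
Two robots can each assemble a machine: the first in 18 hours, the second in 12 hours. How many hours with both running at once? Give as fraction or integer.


Rate of A = 1/18 job per hour
Rate of B = 1/12 job per hour
Combined rate = 1/18 + 1/12
Find common denominator: (12 + 18)/(18*12) = 30/216
Combined rate = 5/36 job per hour
Time together = 1 / (5/36) = 36/5 hours

36/5


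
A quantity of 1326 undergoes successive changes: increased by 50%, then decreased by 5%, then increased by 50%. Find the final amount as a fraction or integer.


Start: 1326
Step 1: increase by 50% => multiply by 150/100
  1326 * 150/100 = 1989
Step 2: decrease by 5% => multiply by 95/100
  1989 * 95/100 = 37791/20
Step 3: increase by 50% => multiply by 150/100
  37791/20 * 150/100 = 113373/40
Final value = 113373/40

113373/40


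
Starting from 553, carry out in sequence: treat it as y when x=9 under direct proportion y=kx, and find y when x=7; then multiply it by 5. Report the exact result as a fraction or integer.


Start with 553.
Step 1: Direct prop: k = (553)/9; new y = k*7 = 553*7/9 = 3871/9
Step 2: Multiply by 5: 3871/9 * 5 = 19355/9
Final result = 19355/9

19355/9


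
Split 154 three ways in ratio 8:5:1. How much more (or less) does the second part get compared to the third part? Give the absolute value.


Total parts = 8 + 5 + 1 = 14
Value per part = 154 / 14 = 11
Shares: 8*11=88, 5*11=55, 1*11=11
Second share = 55, third share = 11
Difference = |55 - 11| = 44

44


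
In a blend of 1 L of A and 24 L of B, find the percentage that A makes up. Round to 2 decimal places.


Volume of A = 1 L
Volume of B = 24 L
Total volume = 1 + 24 = 25 L
Percentage of A = (1/25) * 100
= 4.00%

4.00


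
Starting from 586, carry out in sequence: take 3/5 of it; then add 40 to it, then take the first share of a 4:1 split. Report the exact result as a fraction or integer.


Start with 586.
Step 1: Take 3/5: 586 * 3/5 = 1758/5
Step 2: Add 40: 1758/5+40=1958/5; split 4:1 first = 1958/5*4/5 = 7832/25
Final result = 7832/25

7832/25


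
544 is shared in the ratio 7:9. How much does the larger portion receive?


Total parts = 7 + 9 = 16
Value per part = 544 / 16 = 34
First share = 7 * 34 = 238
Second share = 9 * 34 = 306
Larger share = 306

306


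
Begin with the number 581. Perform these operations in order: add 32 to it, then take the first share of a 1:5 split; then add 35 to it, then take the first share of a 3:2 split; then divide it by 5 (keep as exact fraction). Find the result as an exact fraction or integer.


Start with 581.
Step 1: Add 32: 581+32=613; split 1:5 first = 613*1/6 = 613/6
Step 2: Add 35: 613/6+35=823/6; split 3:2 first = 823/6*3/5 = 823/10
Step 3: Divide by 5: 823/10 / 5 = 823/50
Final result = 823/50

823/50


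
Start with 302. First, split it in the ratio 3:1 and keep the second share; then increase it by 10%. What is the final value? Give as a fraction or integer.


Start with 302.
Step 1: Split 3:1, second share = 302 * 1/4 = 151/2
Step 2: Increase by 10%: 151/2 * 110/100 = 1661/20
Final result = 1661/20

1661/20


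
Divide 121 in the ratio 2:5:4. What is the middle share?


Ratio = 2:5:4
Total parts = 2 + 5 + 4 = 11
Value per part = 121 / 11 = 11
First share = 2 * 11 = 22
Middle share = 5 * 11 = 55
Third share = 4 * 11 = 44

55


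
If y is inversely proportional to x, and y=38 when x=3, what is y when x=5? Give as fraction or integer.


Inverse proportion: y = k/x
Find k: k = 3 * 38 = 114
Compute y at x=5: y = 114/5
y = 114/5

114/5


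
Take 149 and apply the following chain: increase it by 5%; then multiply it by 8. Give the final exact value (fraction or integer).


Start with 149.
Step 1: Increase by 5%: 149 * 105/100 = 3129/20
Step 2: Multiply by 8: 3129/20 * 8 = 6258/5
Final result = 6258/5

6258/5


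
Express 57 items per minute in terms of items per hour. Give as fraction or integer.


Converting from per minute to per hour
Rate = 57 items per minute
Multiply by 60: 57 * 60
= 3420 items per hour

3420


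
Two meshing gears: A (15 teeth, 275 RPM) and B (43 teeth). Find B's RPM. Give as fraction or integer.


Gear ratio: teeth_A * RPM_A = teeth_B * RPM_B
15 * 275 = 43 * RPM_B
4125 = 43 * RPM_B
RPM_B = 4125 / 43
RPM_B = 4125/43

4125/43


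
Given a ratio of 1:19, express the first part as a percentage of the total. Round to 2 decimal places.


Total parts = 1 + 19 = 20
First part fraction = 1/20
Percentage = (1/20) * 100
= 0.05 * 100
= 5.00%

5.00


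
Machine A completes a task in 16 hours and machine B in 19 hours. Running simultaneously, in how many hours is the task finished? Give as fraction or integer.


Rate of A = 1/16 job per hour
Rate of B = 1/19 job per hour
Combined rate = 1/16 + 1/19
Find common denominator: (19 + 16)/(16*19) = 35/304
Combined rate = 35/304 job per hour
Time together = 1 / (35/304) = 304/35 hours

304/35


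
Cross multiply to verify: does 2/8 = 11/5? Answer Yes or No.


Cross multiply to check 2/8 = 11/5
Left cross product: 2 * 5 = 10
Right cross product: 8 * 11 = 88
10 != 88
Not equal, so proportions differ => No

No


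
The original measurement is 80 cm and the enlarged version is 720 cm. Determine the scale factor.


Original length = 80 cm
Scaled length = 720 cm
Scale factor = 720 / 80
= 9

9


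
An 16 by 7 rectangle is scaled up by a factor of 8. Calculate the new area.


Original dimensions: 16 x 7
Enlargement factor = 8
New width = 16 * 8 = 128
New height = 7 * 8 = 56
New area = 128 * 56 = 7168

7168


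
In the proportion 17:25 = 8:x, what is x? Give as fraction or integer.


Setting up: 17/25 = 8/x
Cross multiply: 17 * x = 25 * 8
17x = 200
x = 200/17
x = 200/17

200/17


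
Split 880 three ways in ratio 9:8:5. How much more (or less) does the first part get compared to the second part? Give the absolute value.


Total parts = 9 + 8 + 5 = 22
Value per part = 880 / 22 = 40
Shares: 9*40=360, 8*40=320, 5*40=200
First share = 360, second share = 320
Difference = |360 - 320| = 40

40


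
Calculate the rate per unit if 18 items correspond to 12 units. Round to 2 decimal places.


Total items = 18
Number of units = 12
Unit rate = 18 / 12
= 1.50 items per unit

1.50


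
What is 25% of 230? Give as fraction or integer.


Compute 25% of 230
Convert percentage: 25% = 25/100
Multiply: 230 * 25/100
= 5750/100
= 115/2

115/2


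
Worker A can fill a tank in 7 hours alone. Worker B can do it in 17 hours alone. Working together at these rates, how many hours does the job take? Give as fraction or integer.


Rate of A = 1/7 job per hour
Rate of B = 1/17 job per hour
Combined rate = 1/7 + 1/17
Find common denominator: (17 + 7)/(7*17) = 24/119
Combined rate = 24/119 job per hour
Time together = 1 / (24/119) = 119/24 hours

119/24


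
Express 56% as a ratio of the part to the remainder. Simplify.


Part = 56%, Remainder = 44%
Ratio = 56:44
GCD(56, 44) = 4
Simplify: 14:11 = 14:11

14:11


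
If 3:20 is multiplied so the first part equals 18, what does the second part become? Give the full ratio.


Original ratio: 3:20
First term target: 18
Scale factor = 18 / 3 = 6
Multiply second term: 20 * 6 = 120
Equivalent ratio = 18:120

18:120


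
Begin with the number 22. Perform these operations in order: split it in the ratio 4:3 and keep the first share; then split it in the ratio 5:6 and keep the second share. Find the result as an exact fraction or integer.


Start with 22.
Step 1: Split 4:3, first share = 22 * 4/7 = 88/7
Step 2: Split 5:6, second share = 88/7 * 6/11 = 48/7
Final result = 48/7

48/7


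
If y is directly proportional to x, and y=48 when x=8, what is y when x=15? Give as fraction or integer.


Direct proportion: y = kx
Find k: k = 48/8 = 6
Compute y at x=15: y = 6 * 15
y = 90

90


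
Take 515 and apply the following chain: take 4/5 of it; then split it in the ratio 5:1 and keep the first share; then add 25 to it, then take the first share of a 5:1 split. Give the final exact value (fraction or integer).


Start with 515.
Step 1: Take 4/5: 515 * 4/5 = 412
Step 2: Split 5:1, first share = 412 * 5/6 = 1030/3
Step 3: Add 25: 1030/3+25=1105/3; split 5:1 first = 1105/3*5/6 = 5525/18
Final result = 5525/18

5525/18


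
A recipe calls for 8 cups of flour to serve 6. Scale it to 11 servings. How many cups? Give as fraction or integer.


Original: 8 cups for 6 servings
Target servings = 11
Scaling factor = 11/6
New amount = 8 * 11/6
= 88/6
= 44/3 cups

44/3


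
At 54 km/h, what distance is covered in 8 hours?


Using distance = speed * time
Speed = 54 km/h
Time = 8 hours
Distance = 54 * 8
= 432 km

432


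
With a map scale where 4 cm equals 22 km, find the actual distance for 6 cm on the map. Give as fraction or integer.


Map scale: 4 cm = 22 km
Measured distance on map = 6 cm
Set up proportion: 6 * 22 / 4
= 132 / 4
= 33 km

33


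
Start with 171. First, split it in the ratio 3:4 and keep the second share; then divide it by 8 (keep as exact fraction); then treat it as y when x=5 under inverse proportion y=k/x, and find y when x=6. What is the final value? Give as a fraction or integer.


Start with 171.
Step 1: Split 3:4, second share = 171 * 4/7 = 684/7
Step 2: Divide by 8: 684/7 / 8 = 171/14
Step 3: Inverse prop: k = (171/14)*5; new y = k/6 = 171/14*5/6 = 285/28
Final result = 285/28

285/28


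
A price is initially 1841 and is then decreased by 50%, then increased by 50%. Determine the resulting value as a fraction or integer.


Start: 1841
Step 1: decrease by 50% => multiply by 50/100
  1841 * 50/100 = 1841/2
Step 2: increase by 50% => multiply by 150/100
  1841/2 * 150/100 = 5523/4
Final value = 5523/4

5523/4


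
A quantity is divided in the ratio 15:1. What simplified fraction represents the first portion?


Total parts = 15 + 1 = 16
First part fraction = 15/16
Simplify: 15/16 = 15/16

15/16


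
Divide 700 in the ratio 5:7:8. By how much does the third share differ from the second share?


Total parts = 5 + 7 + 8 = 20
Value per part = 700 / 20 = 35
Shares: 5*35=175, 7*35=245, 8*35=280
Third share = 280, second share = 245
Difference = |280 - 245| = 35

35


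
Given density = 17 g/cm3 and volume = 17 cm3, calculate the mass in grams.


Using mass = density * volume
Density = 17 g/cm3
Volume = 17 cm3
Mass = 17 * 17
= 289 g

289


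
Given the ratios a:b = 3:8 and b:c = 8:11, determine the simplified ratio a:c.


Given a:b = 3:8 and b:c = 8:11
Make b consistent. Multiply first ratio by 8: a:b = 24:64
Multiply second ratio by 8: b:c = 64:88
Now b = 64 in both, so a:b:c = 24:64:88
Therefore a:c = 24:88
Simplify by GCD: a:c = 3:11

3:11


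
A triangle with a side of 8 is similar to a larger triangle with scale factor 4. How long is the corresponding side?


Similar triangles have proportional sides
Scale factor = 4
Smaller side = 8
Corresponding larger side = 8 * 4
= 32

32


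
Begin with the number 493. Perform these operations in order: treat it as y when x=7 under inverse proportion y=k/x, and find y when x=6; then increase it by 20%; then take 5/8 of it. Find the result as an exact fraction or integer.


Start with 493.
Step 1: Inverse prop: k = (493)*7; new y = k/6 = 493*7/6 = 3451/6
Step 2: Increase by 20%: 3451/6 * 120/100 = 3451/5
Step 3: Take 5/8: 3451/5 * 5/8 = 3451/8
Final result = 3451/8

3451/8
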